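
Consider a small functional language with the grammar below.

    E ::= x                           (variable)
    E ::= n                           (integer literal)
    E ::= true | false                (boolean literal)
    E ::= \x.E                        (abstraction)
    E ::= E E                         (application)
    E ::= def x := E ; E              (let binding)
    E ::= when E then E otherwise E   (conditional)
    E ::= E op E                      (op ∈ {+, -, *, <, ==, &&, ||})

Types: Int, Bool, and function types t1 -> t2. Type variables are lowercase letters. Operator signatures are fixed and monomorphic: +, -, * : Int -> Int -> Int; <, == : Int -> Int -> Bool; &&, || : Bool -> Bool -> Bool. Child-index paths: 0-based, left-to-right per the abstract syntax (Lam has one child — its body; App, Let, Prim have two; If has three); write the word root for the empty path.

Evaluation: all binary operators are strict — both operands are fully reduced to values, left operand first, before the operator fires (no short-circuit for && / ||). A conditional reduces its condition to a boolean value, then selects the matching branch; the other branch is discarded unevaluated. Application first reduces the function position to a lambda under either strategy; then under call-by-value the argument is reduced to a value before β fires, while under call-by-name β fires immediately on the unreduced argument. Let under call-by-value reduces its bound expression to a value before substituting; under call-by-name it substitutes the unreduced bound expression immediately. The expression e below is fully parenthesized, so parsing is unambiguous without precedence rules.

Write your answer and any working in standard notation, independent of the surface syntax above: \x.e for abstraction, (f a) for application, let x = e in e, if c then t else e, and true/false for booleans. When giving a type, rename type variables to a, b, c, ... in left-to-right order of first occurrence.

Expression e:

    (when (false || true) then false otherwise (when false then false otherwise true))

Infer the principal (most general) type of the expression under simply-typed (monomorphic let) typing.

Answer: Bool

Derivation:
  unify Bool ~ Bool
  unify Bool ~ Bool
  unify Bool ~ Bool
  unify Bool ~ Bool
  unify Bool ~ Bool
  unify Bool ~ Bool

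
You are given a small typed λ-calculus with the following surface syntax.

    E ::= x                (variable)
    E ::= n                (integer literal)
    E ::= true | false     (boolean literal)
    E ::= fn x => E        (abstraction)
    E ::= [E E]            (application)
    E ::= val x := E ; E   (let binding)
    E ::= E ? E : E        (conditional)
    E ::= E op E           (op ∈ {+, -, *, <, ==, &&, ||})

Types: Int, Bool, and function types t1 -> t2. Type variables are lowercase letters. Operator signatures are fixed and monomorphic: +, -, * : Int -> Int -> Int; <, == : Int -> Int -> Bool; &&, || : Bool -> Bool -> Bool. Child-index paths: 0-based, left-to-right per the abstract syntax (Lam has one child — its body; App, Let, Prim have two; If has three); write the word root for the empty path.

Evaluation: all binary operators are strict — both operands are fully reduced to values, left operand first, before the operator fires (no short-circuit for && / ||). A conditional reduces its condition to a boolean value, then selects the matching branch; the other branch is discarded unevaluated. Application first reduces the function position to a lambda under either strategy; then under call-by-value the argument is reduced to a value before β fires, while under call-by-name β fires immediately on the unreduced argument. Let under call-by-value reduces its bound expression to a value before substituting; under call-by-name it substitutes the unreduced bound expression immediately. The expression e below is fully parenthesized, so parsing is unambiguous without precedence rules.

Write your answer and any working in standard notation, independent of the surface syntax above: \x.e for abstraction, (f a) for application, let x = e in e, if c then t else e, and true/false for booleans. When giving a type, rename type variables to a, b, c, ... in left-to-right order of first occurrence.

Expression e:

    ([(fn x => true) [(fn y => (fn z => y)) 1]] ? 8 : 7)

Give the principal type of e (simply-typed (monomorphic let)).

Answer: Int

Derivation:
\x._ : a -> Bool
y : b
\z._ : c -> b
\y._ : b -> c -> b
  unify b -> c -> b ~ Int -> d
  unify b ~ Int
  unify c -> Int ~ d
_ _ : c -> Int
  unify a -> Bool ~ (c -> Int) -> e
  unify a ~ c -> Int
  unify Bool ~ e
_ _ : Bool
  unify Bool ~ Bool
  unify Int ~ Int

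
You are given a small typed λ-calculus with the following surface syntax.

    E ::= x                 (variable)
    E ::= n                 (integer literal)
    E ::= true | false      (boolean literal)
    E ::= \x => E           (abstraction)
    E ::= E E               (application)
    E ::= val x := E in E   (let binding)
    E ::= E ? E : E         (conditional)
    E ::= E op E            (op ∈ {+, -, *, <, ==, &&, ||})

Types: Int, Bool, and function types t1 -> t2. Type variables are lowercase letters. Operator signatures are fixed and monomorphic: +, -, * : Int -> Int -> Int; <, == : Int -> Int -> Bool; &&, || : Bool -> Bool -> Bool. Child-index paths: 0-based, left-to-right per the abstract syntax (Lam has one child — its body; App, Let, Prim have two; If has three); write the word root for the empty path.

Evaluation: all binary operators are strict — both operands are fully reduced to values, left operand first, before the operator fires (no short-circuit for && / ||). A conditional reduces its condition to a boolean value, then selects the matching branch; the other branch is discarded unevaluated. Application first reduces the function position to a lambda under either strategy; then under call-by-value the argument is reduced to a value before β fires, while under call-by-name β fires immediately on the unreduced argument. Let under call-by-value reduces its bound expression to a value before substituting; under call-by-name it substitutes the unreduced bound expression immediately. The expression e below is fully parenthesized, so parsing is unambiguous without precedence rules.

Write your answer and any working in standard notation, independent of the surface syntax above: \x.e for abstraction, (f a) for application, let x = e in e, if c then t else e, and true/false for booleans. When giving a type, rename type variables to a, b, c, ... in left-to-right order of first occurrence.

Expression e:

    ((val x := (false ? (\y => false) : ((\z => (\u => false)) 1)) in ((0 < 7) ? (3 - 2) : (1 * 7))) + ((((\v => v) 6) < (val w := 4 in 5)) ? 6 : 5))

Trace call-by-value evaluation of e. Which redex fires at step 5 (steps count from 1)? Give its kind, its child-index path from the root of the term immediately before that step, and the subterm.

Answer: if at 0 : (if true then (3 - 2) else (1 * 7))

Working:
step 0: ((let x = (if false then (\y.false) else ((\z.(\u.false)) 1)) in (if (0 < 7) then (3 - 2) else (1 * 7))) + (if (((\v.v) 6) < (let w = 4 in 5)) then 6 else 5))
step 1: [if@0.0] ((let x = ((\z.(\u.false)) 1) in (if (0 < 7) then (3 - 2) else (1 * 7))) + (if (((\v.v) 6) < (let w = 4 in 5)) then 6 else 5))
step 2: [beta@0.0] ((let x = (\u.false) in (if (0 < 7) then (3 - 2) else (1 * 7))) + (if (((\v.v) 6) < (let w = 4 in 5)) then 6 else 5))
step 3: [let@0] ((if (0 < 7) then (3 - 2) else (1 * 7)) + (if (((\v.v) 6) < (let w = 4 in 5)) then 6 else 5))
step 4: [delta@0.0] ((if true then (3 - 2) else (1 * 7)) + (if (((\v.v) 6) < (let w = 4 in 5)) then 6 else 5))
step 5: [if@0] ((3 - 2) + (if (((\v.v) 6) < (let w = 4 in 5)) then 6 else 5))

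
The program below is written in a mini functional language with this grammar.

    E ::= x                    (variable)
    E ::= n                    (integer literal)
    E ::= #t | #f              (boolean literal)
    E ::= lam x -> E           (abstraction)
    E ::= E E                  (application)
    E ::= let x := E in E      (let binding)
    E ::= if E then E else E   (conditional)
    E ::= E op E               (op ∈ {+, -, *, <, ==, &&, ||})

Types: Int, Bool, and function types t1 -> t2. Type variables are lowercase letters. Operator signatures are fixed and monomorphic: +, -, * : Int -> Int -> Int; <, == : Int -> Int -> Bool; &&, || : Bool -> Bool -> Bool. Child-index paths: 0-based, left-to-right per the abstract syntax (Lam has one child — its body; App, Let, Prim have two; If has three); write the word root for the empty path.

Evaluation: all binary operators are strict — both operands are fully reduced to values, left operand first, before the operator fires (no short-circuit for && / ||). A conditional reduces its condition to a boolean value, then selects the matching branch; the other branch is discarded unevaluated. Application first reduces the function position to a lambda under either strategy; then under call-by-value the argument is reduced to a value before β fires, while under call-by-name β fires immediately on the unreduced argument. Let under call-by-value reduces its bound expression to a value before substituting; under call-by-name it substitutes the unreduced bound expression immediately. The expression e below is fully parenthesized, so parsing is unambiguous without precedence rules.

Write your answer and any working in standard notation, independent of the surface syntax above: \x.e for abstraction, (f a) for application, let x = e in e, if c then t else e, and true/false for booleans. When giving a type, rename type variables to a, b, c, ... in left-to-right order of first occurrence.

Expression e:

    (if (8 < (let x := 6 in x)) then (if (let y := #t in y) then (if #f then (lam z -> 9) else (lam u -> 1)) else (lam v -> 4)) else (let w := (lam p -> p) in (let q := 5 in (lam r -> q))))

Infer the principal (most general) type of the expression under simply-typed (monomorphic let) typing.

Answer: a -> Int

Working:
  unify Int ~ Int
let x : Int
x : Int
  unify Int ~ Int
  unify Bool ~ Bool
let y : Bool
y : Bool
  unify Bool ~ Bool
  unify Bool ~ Bool
\z._ : a -> Int
\u._ : b -> Int
  unify a -> Int ~ b -> Int
  unify a ~ b
  unify Int ~ Int
\v._ : c -> Int
  unify b -> Int ~ c -> Int
  unify b ~ c
  unify Int ~ Int
p : d
\p._ : d -> d
let w : d -> d
let q : Int
q : Int
\r._ : e -> Int
  unify c -> Int ~ e -> Int
  unify c ~ e
  unify Int ~ Int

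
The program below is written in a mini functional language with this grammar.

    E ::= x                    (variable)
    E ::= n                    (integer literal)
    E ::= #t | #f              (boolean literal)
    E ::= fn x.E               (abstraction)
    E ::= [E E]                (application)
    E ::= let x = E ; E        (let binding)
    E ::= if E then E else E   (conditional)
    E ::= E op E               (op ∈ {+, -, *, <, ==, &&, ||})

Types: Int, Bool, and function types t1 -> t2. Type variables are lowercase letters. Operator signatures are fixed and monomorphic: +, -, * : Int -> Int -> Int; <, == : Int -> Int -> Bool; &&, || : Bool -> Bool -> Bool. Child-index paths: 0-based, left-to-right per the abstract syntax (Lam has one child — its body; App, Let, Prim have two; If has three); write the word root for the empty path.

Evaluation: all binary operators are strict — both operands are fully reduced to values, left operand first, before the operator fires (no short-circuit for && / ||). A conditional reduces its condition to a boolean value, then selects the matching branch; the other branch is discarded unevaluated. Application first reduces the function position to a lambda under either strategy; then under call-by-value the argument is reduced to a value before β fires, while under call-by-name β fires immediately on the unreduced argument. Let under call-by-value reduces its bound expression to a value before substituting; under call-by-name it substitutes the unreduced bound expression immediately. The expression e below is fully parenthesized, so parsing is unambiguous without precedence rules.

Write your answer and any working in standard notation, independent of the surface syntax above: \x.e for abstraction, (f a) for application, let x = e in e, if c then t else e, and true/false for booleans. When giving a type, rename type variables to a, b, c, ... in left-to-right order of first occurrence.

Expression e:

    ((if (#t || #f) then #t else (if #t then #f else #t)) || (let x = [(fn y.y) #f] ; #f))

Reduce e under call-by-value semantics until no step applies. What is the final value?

Answer: true

Working:
step 0: ((if (true || false) then true else (if true then false else true)) || (let x = ((\y.y) false) in false))
step 1: [delta@0.0] ((if true then true else (if true then false else true)) || (let x = ((\y.y) false) in false))
step 2: [if@0] (true || (let x = ((\y.y) false) in false))
step 3: [beta@1.0] (true || (let x = false in false))
step 4: [let@1] (true || false)
step 5: [delta@root] true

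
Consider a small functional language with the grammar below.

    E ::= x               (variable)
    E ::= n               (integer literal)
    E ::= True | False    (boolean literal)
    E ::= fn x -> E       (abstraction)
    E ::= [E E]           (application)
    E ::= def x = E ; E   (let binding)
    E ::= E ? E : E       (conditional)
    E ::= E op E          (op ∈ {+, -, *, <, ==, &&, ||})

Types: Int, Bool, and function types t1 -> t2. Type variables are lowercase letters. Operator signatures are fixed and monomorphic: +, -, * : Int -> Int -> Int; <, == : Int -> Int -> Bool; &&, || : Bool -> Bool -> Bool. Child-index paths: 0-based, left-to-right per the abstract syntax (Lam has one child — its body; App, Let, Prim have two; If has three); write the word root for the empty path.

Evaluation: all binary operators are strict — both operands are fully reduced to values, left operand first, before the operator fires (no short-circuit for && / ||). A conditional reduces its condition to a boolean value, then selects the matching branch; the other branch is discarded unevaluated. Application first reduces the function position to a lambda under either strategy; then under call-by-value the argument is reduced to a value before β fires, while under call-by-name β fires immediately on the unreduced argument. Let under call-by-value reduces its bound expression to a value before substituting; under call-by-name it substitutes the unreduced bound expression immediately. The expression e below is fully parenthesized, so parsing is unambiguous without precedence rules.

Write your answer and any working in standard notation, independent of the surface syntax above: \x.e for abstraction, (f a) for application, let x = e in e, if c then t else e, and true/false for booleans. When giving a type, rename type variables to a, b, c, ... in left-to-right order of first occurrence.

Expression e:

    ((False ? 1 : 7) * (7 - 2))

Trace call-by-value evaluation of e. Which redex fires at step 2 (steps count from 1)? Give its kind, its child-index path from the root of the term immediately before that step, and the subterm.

Trace:
step 0: ((if false then 1 else 7) * (7 - 2))
step 1: [if@0] (7 * (7 - 2))
step 2: [delta@1] (7 * 5)

Answer: delta at 1 : (7 - 2)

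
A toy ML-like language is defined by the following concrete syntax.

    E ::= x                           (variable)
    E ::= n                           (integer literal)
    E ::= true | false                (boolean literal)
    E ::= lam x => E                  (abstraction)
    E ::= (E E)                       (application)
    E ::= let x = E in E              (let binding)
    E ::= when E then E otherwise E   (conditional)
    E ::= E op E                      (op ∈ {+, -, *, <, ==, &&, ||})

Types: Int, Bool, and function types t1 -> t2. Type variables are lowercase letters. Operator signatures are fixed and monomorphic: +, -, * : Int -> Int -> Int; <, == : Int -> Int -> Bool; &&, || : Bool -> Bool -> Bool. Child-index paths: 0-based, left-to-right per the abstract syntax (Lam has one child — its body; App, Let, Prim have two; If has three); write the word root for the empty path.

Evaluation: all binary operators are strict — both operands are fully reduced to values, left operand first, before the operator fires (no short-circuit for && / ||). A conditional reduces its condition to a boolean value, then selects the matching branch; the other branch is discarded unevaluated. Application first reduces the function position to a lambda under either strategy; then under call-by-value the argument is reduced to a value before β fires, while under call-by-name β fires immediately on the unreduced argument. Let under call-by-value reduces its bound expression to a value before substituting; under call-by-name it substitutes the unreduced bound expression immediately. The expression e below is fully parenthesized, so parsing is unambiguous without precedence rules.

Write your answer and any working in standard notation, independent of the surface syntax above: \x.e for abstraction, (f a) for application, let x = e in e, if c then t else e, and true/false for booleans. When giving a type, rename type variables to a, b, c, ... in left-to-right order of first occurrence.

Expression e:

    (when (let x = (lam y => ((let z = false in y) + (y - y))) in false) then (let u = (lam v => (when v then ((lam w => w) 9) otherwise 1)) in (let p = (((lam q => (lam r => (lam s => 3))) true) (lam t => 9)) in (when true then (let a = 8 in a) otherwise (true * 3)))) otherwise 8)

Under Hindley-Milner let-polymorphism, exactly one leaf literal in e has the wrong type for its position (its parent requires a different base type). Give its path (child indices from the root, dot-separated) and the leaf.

Answer: 1.1.1.2.0 : true

Derivation:
let z : Bool
y : a
  unify a ~ Int
y : Int
  unify Int ~ Int
y : Int
  unify Int ~ Int
  unify Int ~ Int
\y._ : Int -> Int
let x : Int -> Int
  unify Bool ~ Bool
v : b
  unify b ~ Bool
w : c
\w._ : c -> c
  unify c -> c ~ Int -> d
  unify c ~ Int
  unify Int ~ d
_ _ : Int
  unify Int ~ Int
\v._ : Bool -> Int
let u : Bool -> Int
\s._ : g -> Int
\r._ : f -> g -> Int
\q._ : e -> f -> g -> Int
  unify e -> f -> g -> Int ~ Bool -> h
  unify e ~ Bool
  unify f -> g -> Int ~ h
_ _ : f -> g -> Int
\t._ : i -> Int
  unify f -> g -> Int ~ (i -> Int) -> j
  unify f ~ i -> Int
  unify g -> Int ~ j
_ _ : g -> Int
let p : forall. g -> Int
  unify Bool ~ Bool
let a : Int
a : Int
  unify Bool ~ Int
  FAIL: mismatch Bool ~ Int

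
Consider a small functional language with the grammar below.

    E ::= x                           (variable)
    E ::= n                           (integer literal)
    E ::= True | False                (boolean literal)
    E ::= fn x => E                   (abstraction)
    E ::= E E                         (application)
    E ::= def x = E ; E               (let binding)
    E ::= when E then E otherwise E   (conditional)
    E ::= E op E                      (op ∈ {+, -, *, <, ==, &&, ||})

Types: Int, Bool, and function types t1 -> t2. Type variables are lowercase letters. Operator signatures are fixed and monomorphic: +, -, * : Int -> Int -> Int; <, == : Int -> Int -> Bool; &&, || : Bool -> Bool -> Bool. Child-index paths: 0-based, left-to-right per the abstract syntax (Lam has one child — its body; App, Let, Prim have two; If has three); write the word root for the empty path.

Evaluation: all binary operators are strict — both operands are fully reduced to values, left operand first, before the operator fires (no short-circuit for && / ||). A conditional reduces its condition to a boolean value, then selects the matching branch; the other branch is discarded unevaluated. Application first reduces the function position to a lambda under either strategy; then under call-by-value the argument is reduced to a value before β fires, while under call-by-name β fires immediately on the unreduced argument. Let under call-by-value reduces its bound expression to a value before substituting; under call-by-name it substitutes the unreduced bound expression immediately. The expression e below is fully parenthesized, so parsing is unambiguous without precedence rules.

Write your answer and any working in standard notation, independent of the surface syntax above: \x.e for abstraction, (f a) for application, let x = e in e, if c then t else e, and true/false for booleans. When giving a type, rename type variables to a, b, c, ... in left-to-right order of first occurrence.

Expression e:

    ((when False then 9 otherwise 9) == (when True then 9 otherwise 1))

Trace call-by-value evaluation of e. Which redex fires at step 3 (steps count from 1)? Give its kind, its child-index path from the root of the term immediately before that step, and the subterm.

Answer: delta at root : (9 == 9)

Trace:
step 0: ((if false then 9 else 9) == (if true then 9 else 1))
step 1: [if@0] (9 == (if true then 9 else 1))
step 2: [if@1] (9 == 9)
step 3: [delta@root] true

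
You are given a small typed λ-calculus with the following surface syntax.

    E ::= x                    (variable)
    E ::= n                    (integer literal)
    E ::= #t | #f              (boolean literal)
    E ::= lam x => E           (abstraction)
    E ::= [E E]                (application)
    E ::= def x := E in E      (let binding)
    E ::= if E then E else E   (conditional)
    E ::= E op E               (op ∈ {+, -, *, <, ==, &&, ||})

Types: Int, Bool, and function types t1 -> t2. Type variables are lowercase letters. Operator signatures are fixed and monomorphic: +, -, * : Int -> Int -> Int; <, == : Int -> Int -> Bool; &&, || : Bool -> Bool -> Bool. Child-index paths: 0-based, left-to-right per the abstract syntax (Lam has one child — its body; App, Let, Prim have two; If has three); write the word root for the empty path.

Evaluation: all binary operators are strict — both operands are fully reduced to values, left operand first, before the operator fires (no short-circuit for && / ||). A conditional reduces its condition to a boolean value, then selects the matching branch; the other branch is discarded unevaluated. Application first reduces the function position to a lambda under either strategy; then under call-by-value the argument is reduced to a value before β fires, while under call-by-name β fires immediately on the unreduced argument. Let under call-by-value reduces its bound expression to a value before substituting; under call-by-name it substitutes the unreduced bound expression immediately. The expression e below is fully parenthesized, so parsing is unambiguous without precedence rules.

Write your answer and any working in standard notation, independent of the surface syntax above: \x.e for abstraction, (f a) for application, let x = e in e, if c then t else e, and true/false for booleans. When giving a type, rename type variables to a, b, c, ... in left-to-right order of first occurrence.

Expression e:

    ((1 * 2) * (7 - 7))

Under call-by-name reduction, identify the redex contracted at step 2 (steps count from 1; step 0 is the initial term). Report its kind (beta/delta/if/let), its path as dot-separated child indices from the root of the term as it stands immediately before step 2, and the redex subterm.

Answer: delta at 1 : (7 - 7)

Trace:
step 0: ((1 * 2) * (7 - 7))
step 1: [delta@0] (2 * (7 - 7))
step 2: [delta@1] (2 * 0)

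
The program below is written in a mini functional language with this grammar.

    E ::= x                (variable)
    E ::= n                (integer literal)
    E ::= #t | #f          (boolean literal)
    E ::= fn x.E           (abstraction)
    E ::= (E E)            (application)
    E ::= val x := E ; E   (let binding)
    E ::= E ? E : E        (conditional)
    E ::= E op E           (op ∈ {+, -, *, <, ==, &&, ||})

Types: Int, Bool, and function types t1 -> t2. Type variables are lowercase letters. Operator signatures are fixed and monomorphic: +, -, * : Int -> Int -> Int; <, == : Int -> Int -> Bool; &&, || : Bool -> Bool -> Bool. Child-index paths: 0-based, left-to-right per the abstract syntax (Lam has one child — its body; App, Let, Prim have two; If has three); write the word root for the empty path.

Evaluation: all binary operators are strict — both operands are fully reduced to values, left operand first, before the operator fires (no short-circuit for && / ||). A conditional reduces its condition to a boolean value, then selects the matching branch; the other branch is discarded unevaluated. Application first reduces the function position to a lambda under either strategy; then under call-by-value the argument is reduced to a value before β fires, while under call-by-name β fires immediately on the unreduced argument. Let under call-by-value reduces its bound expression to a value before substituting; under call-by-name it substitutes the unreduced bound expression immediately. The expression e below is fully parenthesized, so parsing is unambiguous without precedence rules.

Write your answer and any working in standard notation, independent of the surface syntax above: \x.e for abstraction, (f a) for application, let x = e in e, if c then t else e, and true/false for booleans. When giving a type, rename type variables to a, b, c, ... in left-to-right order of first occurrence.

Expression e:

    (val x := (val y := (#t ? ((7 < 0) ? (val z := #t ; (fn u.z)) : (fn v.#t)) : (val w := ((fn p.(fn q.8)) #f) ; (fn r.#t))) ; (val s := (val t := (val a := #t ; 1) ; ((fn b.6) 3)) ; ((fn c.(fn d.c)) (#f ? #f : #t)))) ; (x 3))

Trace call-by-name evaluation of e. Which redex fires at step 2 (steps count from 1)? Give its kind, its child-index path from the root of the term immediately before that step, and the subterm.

Derivation:
step 0: (let x = (let y = (if true then (if (7 < 0) then (let z = true in (\u.z)) else (\v.true)) else (let w = ((\p.(\q.8)) false) in (\r.true))) in (let s = (let t = (let a = true in 1) in ((\b.6) 3)) in ((\c.(\d.c)) (if false then false else true)))) in (x 3))
step 1: [let@root] ((let y = (if true then (if (7 < 0) then (let z = true in (\u.z)) else (\v.true)) else (let w = ((\p.(\q.8)) false) in (\r.true))) in (let s = (let t = (let a = true in 1) in ((\b.6) 3)) in ((\c.(\d.c)) (if false then false else true)))) 3)
step 2: [let@0] ((let s = (let t = (let a = true in 1) in ((\b.6) 3)) in ((\c.(\d.c)) (if false then false else true))) 3)

Answer: let at 0 : (let y = (if true then (if (7 < 0) then (let z = true in (\u.z)) else (\v.true)) else (let w = ((\p.(\q.8)) false) in (\r.true))) in (let s = (let t = (let a = true in 1) in ((\b.6) 3)) in ((\c.(\d.c)) (if false then false else true))))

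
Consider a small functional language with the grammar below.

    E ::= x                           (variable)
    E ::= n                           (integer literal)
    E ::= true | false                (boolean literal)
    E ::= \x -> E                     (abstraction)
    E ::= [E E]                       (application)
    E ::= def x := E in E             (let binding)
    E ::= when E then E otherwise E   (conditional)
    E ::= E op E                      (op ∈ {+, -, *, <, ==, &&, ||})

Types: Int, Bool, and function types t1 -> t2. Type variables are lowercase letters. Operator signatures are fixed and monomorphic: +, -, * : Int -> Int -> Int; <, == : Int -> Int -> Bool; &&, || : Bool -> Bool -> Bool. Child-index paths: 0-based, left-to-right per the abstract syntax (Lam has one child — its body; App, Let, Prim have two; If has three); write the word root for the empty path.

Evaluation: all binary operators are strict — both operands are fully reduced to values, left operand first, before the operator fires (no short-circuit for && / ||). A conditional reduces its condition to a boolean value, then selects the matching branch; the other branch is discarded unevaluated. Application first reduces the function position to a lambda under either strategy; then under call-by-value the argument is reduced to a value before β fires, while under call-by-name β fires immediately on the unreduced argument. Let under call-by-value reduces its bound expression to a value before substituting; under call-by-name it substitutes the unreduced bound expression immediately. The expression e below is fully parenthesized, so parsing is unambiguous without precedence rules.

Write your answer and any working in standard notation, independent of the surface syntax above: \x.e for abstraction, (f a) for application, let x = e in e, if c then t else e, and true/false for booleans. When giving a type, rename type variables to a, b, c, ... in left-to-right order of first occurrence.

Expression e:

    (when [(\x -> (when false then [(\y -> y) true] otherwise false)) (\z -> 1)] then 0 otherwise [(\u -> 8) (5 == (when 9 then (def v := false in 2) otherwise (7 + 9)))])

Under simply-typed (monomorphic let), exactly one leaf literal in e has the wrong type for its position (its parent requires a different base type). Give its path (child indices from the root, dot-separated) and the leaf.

Working:
  unify Bool ~ Bool
y : b
\y._ : b -> b
  unify b -> b ~ Bool -> c
  unify b ~ Bool
  unify Bool ~ c
_ _ : Bool
  unify Bool ~ Bool
\x._ : a -> Bool
\z._ : d -> Int
  unify a -> Bool ~ (d -> Int) -> e
  unify a ~ d -> Int
  unify Bool ~ e
_ _ : Bool
  unify Bool ~ Bool
\u._ : f -> Int
  unify Int ~ Int
  unify Int ~ Bool
  FAIL: mismatch Int ~ Bool

Answer: 2.1.1.0 : 9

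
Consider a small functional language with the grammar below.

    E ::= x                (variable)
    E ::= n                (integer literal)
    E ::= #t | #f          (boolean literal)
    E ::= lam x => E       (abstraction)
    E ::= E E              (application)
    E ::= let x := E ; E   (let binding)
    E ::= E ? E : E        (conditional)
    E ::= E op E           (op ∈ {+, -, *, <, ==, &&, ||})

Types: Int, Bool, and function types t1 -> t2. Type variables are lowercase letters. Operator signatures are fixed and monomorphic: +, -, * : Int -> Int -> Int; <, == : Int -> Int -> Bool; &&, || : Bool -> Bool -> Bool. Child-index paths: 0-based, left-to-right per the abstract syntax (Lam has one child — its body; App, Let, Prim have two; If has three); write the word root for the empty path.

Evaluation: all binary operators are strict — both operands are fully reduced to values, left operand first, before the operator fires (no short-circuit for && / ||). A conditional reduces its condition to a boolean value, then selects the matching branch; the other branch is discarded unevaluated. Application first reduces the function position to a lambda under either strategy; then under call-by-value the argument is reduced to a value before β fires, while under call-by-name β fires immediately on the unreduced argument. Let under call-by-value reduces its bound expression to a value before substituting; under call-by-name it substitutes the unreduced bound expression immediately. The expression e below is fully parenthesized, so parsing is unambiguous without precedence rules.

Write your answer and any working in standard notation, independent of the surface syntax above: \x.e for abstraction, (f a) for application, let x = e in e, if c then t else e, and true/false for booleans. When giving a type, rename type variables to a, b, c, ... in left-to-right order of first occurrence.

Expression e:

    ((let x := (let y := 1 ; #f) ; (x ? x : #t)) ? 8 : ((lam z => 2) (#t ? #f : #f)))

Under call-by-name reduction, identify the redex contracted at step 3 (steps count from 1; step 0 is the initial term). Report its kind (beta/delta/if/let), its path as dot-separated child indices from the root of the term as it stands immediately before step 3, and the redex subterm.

Answer: if at 0 : (if false then (let y = 1 in false) else true)

Working:
step 0: (if (let x = (let y = 1 in false) in (if x then x else true)) then 8 else ((\z.2) (if true then false else false)))
step 1: [let@0] (if (if (let y = 1 in false) then (let y = 1 in false) else true) then 8 else ((\z.2) (if true then false else false)))
step 2: [let@0.0] (if (if false then (let y = 1 in false) else true) then 8 else ((\z.2) (if true then false else false)))
step 3: [if@0] (if true then 8 else ((\z.2) (if true then false else false)))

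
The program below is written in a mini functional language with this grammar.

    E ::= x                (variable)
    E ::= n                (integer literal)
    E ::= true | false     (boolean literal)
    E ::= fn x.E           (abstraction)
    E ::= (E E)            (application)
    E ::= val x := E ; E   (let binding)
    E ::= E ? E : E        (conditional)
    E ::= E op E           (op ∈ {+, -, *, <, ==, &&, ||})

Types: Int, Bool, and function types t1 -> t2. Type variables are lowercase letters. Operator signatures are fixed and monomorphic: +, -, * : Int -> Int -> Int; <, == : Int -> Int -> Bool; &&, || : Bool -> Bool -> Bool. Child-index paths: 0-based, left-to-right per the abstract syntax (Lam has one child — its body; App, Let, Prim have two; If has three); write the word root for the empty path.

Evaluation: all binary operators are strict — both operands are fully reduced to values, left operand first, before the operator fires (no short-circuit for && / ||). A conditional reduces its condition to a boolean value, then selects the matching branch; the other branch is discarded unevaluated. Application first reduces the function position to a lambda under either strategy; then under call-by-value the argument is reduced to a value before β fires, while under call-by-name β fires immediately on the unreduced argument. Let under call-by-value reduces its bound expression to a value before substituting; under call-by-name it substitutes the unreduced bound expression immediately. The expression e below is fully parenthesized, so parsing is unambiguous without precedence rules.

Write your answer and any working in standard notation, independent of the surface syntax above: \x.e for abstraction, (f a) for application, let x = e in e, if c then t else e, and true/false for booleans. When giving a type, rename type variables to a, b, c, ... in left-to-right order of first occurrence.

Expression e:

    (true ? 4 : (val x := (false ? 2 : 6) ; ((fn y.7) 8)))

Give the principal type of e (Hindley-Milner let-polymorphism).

Answer: Int

Working:
  unify Bool ~ Bool
  unify Bool ~ Bool
  unify Int ~ Int
let x : Int
\y._ : a -> Int
  unify a -> Int ~ Int -> b
  unify a ~ Int
  unify Int ~ b
_ _ : Int
  unify Int ~ Int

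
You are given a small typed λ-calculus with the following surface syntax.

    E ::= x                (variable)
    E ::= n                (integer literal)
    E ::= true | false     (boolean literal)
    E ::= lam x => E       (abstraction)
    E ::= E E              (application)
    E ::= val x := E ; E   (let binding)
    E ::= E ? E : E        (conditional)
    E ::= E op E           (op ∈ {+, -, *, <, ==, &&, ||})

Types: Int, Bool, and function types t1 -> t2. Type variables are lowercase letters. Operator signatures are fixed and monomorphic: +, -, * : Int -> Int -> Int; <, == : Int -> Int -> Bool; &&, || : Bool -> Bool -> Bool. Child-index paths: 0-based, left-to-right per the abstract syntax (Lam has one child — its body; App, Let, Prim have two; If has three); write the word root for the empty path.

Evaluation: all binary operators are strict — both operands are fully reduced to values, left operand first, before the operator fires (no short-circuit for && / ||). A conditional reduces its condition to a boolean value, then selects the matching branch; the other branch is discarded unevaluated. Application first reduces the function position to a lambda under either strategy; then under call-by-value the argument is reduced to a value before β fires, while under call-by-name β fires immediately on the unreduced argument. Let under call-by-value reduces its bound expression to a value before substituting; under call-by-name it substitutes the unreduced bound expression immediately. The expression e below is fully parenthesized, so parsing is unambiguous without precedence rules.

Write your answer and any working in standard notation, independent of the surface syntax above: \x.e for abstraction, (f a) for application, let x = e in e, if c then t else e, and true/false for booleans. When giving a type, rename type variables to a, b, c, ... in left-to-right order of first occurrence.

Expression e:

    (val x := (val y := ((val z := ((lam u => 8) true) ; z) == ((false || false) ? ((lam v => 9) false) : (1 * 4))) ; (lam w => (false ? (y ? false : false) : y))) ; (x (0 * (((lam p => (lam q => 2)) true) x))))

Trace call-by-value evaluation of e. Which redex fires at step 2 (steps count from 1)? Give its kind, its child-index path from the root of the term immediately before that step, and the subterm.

Derivation:
step 0: (let x = (let y = ((let z = ((\u.8) true) in z) == (if (false || false) then ((\v.9) false) else (1 * 4))) in (\w.(if false then (if y then false else false) else y))) in (x (0 * (((\p.(\q.2)) true) x))))
step 1: [beta@0.0.0.0] (let x = (let y = ((let z = 8 in z) == (if (false || false) then ((\v.9) false) else (1 * 4))) in (\w.(if false then (if y then false else false) else y))) in (x (0 * (((\p.(\q.2)) true) x))))
step 2: [let@0.0.0] (let x = (let y = (8 == (if (false || false) then ((\v.9) false) else (1 * 4))) in (\w.(if false then (if y then false else false) else y))) in (x (0 * (((\p.(\q.2)) true) x))))

Answer: let at 0.0.0 : (let z = 8 in z)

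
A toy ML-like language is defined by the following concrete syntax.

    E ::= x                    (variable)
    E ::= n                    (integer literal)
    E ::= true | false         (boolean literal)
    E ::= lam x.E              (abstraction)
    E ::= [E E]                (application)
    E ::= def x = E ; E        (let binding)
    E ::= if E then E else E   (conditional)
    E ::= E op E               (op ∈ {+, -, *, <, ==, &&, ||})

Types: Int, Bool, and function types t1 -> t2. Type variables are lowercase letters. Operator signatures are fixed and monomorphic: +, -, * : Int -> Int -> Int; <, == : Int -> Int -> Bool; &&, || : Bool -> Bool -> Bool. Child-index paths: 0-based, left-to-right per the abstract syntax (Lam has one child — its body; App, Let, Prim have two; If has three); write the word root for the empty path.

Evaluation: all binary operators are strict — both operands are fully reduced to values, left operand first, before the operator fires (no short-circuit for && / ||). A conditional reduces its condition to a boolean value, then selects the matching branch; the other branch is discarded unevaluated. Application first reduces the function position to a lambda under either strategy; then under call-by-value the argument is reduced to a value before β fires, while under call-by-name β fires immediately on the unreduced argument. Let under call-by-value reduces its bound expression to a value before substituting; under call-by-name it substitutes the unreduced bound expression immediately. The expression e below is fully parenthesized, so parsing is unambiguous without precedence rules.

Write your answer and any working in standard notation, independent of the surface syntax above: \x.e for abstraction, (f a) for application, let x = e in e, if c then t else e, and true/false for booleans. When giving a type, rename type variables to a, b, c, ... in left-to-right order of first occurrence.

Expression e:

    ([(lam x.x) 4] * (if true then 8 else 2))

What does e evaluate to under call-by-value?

Derivation:
step 0: (((\x.x) 4) * (if true then 8 else 2))
step 1: [beta@0] (4 * (if true then 8 else 2))
step 2: [if@1] (4 * 8)
step 3: [delta@root] 32

Answer: 32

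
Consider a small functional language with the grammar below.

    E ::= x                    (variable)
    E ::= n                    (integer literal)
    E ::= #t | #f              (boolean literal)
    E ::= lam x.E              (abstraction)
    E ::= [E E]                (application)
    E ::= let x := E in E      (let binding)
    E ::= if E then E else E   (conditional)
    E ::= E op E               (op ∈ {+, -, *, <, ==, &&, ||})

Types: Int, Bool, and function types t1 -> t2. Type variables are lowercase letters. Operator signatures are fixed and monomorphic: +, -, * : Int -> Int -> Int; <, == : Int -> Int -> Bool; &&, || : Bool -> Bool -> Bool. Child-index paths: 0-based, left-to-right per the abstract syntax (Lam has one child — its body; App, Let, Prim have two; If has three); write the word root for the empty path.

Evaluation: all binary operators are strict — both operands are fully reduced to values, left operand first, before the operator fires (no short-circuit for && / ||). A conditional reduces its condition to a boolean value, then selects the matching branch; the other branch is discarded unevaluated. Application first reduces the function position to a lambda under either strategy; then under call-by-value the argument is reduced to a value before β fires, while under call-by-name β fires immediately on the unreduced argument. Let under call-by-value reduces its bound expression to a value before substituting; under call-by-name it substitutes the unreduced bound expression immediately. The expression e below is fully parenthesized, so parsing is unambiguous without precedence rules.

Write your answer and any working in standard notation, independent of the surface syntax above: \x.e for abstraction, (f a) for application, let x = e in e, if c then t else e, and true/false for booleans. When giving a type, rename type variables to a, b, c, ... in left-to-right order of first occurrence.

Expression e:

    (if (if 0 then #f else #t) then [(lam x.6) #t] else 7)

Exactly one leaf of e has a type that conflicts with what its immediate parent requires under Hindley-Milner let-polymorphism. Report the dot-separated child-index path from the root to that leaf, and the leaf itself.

Trace:
  unify Int ~ Bool
  FAIL: mismatch Int ~ Bool

Answer: 0.0 : 0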